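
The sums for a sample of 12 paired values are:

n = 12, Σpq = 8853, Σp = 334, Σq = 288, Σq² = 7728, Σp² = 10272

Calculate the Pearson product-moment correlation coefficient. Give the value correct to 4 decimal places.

r = (nΣpq − ΣpΣq) / √[(nΣp² − (Σp)²)(nΣq² − (Σq)²)]
Numerator: 12×8853 − 334×288 = 10044
Denominator: √[(123264 − 111556)(92736 − 82944)] = √[11708 × 9792] = 10707.2282
r = 10044 / 10707.2282 ≈ 0.9381

0.9381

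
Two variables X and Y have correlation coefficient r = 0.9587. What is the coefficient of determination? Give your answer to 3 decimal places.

0.919

r² = (0.9587)² = 0.919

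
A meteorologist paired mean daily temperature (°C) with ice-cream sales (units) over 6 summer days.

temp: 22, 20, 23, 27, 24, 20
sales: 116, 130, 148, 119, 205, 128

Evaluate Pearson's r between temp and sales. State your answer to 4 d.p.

n = 6, Σx = 136, Σy = 846, Σx² = 3118, Σy² = 124830, Σxy = 19249
nΣxy − ΣxΣy = 115494 − 115056 = 438
nΣx² − (Σx)² = 18708 − 18496 = 212; nΣy² − (Σy)² = 748980 − 715716 = 33264
r = 438 / √(212 × 33264) = 438 / 2655.5542 ≈ 0.1649

0.1649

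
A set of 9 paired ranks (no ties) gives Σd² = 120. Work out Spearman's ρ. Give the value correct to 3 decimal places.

ρ = 1 − 6Σd² / [n(n²−1)] = 1 − 6×120 / (9×80)
  = 1 − 720/720 = 1 − 1.0000 ≈ 0.000

0.000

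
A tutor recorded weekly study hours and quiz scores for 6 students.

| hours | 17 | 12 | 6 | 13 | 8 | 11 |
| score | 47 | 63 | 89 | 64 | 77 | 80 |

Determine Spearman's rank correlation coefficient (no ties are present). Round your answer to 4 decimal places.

-0.8857

Rank hours: 6, 4, 1, 5, 2, 3
Rank score: 1, 2, 6, 3, 4, 5
d = rank(hours) − rank(score): 5, 2, -5, 2, -2, -2; Σd² = 66
ρ = 1 − 6Σd² / [n(n²−1)] = 1 − 6×66 / (6×35) = 1 − 396/210 ≈ -0.8857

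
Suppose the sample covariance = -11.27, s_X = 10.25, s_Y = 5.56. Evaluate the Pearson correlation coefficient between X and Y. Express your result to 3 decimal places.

-0.198

r = Cov(X,Y) / (s_X · s_Y) = -11.27 / (10.25 × 5.56)
  = -11.27 / 56.9900 ≈ -0.198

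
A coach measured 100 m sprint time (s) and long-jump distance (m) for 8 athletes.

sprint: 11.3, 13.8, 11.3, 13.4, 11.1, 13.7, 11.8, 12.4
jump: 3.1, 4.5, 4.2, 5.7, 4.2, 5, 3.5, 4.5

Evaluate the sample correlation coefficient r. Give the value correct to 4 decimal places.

n = 8, Σx = 98.8, Σy = 34.7, Σx² = 1229.28, Σy² = 155.13, Σxy = 433.19
nΣxy − ΣxΣy = 3465.52 − 3428.36 = 37.16
nΣx² − (Σx)² = 9834.24 − 9761.44 = 72.8; nΣy² − (Σy)² = 1241.04 − 1204.09 = 36.95
r = 37.16 / √(72.8 × 36.95) = 37.16 / 51.8648 ≈ 0.7165

0.7165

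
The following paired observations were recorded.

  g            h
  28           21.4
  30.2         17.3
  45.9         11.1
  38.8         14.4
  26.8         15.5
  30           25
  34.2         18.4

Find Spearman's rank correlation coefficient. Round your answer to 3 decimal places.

-0.571

Rank g: 2, 4, 7, 6, 1, 3, 5
Rank h: 6, 4, 1, 2, 3, 7, 5
d = rank(g) − rank(h): -4, 0, 6, 4, -2, -4, 0; Σd² = 88
ρ = 1 − 6Σd² / [n(n²−1)] = 1 − 6×88 / (7×48) = 1 − 528/336 ≈ -0.571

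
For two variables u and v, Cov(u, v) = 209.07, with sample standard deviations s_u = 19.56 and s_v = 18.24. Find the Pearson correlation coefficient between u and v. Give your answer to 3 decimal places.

r = Cov(u,v) / (s_u · s_v) = 209.07 / (19.56 × 18.24)
  = 209.07 / 356.7744 ≈ 0.586

0.586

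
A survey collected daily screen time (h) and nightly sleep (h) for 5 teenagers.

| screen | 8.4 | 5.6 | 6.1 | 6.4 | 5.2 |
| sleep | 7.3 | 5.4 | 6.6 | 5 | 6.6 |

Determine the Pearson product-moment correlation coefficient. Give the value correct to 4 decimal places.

0.4742

n = 5, Σx = 31.7, Σy = 30.9, Σx² = 207.13, Σy² = 194.57, Σxy = 198.14
nΣxy − ΣxΣy = 990.7 − 979.53 = 11.17
nΣx² − (Σx)² = 1035.65 − 1004.89 = 30.76; nΣy² − (Σy)² = 972.85 − 954.81 = 18.04
r = 11.17 / √(30.76 × 18.04) = 11.17 / 23.5565 ≈ 0.4742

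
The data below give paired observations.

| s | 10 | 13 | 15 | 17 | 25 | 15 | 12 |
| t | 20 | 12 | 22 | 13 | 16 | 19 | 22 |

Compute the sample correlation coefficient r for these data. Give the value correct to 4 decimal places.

n = 7, Σs = 107, Σt = 124, Σs² = 1777, Σt² = 2298, Σst = 1856
nΣst − ΣsΣt = 12992 − 13268 = -276
nΣs² − (Σs)² = 12439 − 11449 = 990; nΣt² − (Σt)² = 16086 − 15376 = 710
r = -276 / √(990 × 710) = -276 / 838.3913 ≈ -0.3292

-0.3292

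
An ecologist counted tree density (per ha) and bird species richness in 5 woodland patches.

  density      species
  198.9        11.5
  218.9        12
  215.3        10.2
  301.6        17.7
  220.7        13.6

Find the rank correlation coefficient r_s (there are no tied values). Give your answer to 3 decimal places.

Rank density: 1, 3, 2, 5, 4
Rank species: 2, 3, 1, 5, 4
d = rank(density) − rank(species): -1, 0, 1, 0, 0; Σd² = 2
ρ = 1 − 6Σd² / [n(n²−1)] = 1 − 6×2 / (5×24) = 1 − 12/120 ≈ 0.900

0.900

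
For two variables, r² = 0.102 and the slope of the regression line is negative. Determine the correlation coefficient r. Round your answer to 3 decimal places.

-0.319

|r| = √0.102 = 0.319
The association is negative, so r = −0.319.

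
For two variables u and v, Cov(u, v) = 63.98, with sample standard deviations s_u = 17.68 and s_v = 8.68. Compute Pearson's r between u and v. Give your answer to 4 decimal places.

0.4169

r = Cov(u,v) / (s_u · s_v) = 63.98 / (17.68 × 8.68)
  = 63.98 / 153.4624 ≈ 0.4169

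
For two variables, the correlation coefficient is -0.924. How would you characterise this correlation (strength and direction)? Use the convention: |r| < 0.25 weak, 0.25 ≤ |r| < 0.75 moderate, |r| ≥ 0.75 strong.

r = -0.924 < 0 so the relationship is negative.
|r| = 0.924, which falls in the strong range.

strong negative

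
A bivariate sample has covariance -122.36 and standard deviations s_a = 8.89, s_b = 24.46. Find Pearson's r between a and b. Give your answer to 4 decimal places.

-0.5627

r = Cov(a,b) / (s_a · s_b) = -122.36 / (8.89 × 24.46)
  = -122.36 / 217.4494 ≈ -0.5627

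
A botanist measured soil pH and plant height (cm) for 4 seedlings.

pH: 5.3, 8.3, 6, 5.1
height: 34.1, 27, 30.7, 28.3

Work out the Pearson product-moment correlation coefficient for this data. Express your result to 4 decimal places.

-0.6010

n = 4, Σx = 24.7, Σy = 120.1, Σx² = 158.99, Σy² = 3635.19, Σxy = 733.36
nΣxy − ΣxΣy = 2933.44 − 2966.47 = -33.03
nΣx² − (Σx)² = 635.96 − 610.09 = 25.87; nΣy² − (Σy)² = 14540.76 − 14424.01 = 116.75
r = -33.03 / √(25.87 × 116.75) = -33.03 / 54.9575 ≈ -0.6010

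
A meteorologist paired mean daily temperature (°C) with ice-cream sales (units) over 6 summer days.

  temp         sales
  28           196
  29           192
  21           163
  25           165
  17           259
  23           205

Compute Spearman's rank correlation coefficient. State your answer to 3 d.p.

Rank temp: 5, 6, 2, 4, 1, 3
Rank sales: 4, 3, 1, 2, 6, 5
d = rank(temp) − rank(sales): 1, 3, 1, 2, -5, -2; Σd² = 44
ρ = 1 − 6Σd² / [n(n²−1)] = 1 − 6×44 / (6×35) = 1 − 264/210 ≈ -0.257

-0.257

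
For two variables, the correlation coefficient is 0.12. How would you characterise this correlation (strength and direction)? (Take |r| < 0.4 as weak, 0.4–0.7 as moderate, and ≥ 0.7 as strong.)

r = 0.12 > 0 so the relationship is positive.
|r| = 0.12, which falls in the weak range.

weak positive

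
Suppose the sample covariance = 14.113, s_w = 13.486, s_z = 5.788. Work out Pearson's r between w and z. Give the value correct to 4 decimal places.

r = Cov(w,z) / (s_w · s_z) = 14.113 / (13.486 × 5.788)
  = 14.113 / 78.0570 ≈ 0.1808

0.1808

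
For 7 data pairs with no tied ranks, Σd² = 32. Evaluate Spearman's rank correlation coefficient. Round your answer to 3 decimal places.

ρ = 1 − 6Σd² / [n(n²−1)] = 1 − 6×32 / (7×48)
  = 1 − 192/336 = 1 − 0.5714 ≈ 0.429

0.429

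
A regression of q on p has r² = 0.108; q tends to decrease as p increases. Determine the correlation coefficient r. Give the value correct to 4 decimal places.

|r| = √0.108 = 0.3286
The association is negative, so r = −0.3286.

-0.3286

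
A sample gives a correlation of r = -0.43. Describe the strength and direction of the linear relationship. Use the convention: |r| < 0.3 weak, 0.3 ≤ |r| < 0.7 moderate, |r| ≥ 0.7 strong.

moderate negative

r = -0.43 < 0 so the relationship is negative.
|r| = 0.43, which falls in the moderate range.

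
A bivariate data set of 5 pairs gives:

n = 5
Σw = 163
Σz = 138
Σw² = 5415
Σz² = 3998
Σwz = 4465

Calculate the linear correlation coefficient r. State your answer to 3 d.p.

r = (nΣwz − ΣwΣz) / √[(nΣw² − (Σw)²)(nΣz² − (Σz)²)]
Numerator: 5×4465 − 163×138 = -169
Denominator: √[(27075 − 26569)(19990 − 19044)] = √[506 × 946] = 691.8641
r = -169 / 691.8641 ≈ -0.244

-0.244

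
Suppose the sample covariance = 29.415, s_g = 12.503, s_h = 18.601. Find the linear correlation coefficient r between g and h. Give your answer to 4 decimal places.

r = Cov(g,h) / (s_g · s_h) = 29.415 / (12.503 × 18.601)
  = 29.415 / 232.5683 ≈ 0.1265

0.1265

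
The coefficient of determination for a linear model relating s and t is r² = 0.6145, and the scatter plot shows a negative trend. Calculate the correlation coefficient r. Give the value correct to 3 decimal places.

|r| = √0.6145 = 0.784
The association is negative, so r = −0.784.

-0.784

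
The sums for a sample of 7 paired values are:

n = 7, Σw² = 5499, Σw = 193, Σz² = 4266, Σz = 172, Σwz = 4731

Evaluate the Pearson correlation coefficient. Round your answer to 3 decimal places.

-0.134

r = (nΣwz − ΣwΣz) / √[(nΣw² − (Σw)²)(nΣz² − (Σz)²)]
Numerator: 7×4731 − 193×172 = -79
Denominator: √[(38493 − 37249)(29862 − 29584)] = √[1244 × 278] = 588.0748
r = -79 / 588.0748 ≈ -0.134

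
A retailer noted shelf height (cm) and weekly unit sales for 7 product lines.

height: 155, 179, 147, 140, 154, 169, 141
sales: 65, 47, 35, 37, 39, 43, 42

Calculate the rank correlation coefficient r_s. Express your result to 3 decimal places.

Rank height: 5, 7, 3, 1, 4, 6, 2
Rank sales: 7, 6, 1, 2, 3, 5, 4
d = rank(height) − rank(sales): -2, 1, 2, -1, 1, 1, -2; Σd² = 16
ρ = 1 − 6Σd² / [n(n²−1)] = 1 − 6×16 / (7×48) = 1 − 96/336 ≈ 0.714

0.714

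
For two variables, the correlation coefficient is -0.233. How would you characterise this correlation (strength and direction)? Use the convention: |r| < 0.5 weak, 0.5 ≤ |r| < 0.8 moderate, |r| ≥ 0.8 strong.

weak negative

r = -0.233 < 0 so the relationship is negative.
|r| = 0.233, which falls in the weak range.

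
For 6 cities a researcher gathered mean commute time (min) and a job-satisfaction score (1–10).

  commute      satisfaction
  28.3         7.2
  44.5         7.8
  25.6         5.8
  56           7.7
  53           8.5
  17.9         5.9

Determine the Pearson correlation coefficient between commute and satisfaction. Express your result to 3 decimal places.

n = 6, Σx = 225.3, Σy = 42.9, Σx² = 9701.91, Σy² = 312.67, Σxy = 1686.65
nΣxy − ΣxΣy = 10119.9 − 9665.37 = 454.53
nΣx² − (Σx)² = 58211.46 − 50760.09 = 7451.37; nΣy² − (Σy)² = 1876.02 − 1840.41 = 35.61
r = 454.53 / √(7451.37 × 35.61) = 454.53 / 515.1148 ≈ 0.882

0.882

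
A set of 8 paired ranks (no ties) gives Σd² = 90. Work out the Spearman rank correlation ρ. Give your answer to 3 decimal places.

-0.071

ρ = 1 − 6Σd² / [n(n²−1)] = 1 − 6×90 / (8×63)
  = 1 − 540/504 = 1 − 1.0714 ≈ -0.071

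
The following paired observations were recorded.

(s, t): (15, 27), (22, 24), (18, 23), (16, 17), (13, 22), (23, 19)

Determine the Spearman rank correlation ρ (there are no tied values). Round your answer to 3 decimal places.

Rank s: 2, 5, 4, 3, 1, 6
Rank t: 6, 5, 4, 1, 3, 2
d = rank(s) − rank(t): -4, 0, 0, 2, -2, 4; Σd² = 40
ρ = 1 − 6Σd² / [n(n²−1)] = 1 − 6×40 / (6×35) = 1 − 240/210 ≈ -0.143

-0.143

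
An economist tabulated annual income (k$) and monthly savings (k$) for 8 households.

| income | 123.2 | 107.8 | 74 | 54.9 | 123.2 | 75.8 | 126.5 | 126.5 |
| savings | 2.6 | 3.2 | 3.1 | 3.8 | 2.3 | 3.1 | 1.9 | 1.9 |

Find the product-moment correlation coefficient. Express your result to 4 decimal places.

-0.8785

n = 8, Σx = 811.9, Σy = 21.9, Σx² = 88217.47, Σy² = 63.17, Σxy = 2102.34
nΣxy − ΣxΣy = 16818.72 − 17780.61 = -961.89
nΣx² − (Σx)² = 705739.76 − 659181.61 = 46558.15; nΣy² − (Σy)² = 505.36 − 479.61 = 25.75
r = -961.89 / √(46558.15 × 25.75) = -961.89 / 1094.9303 ≈ -0.8785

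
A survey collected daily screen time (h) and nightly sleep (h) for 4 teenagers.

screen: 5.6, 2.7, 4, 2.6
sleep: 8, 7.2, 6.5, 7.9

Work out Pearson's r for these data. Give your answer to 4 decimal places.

n = 4, Σx = 14.9, Σy = 29.6, Σx² = 61.41, Σy² = 220.5, Σxy = 110.78
nΣxy − ΣxΣy = 443.12 − 441.04 = 2.08
nΣx² − (Σx)² = 245.64 − 222.01 = 23.63; nΣy² − (Σy)² = 882 − 876.16 = 5.84
r = 2.08 / √(23.63 × 5.84) = 2.08 / 11.7473 ≈ 0.1771

0.1771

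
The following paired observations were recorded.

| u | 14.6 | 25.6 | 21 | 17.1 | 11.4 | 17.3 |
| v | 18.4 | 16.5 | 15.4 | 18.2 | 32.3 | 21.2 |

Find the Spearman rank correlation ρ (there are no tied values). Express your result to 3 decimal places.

-0.771

Rank u: 2, 6, 5, 3, 1, 4
Rank v: 4, 2, 1, 3, 6, 5
d = rank(u) − rank(v): -2, 4, 4, 0, -5, -1; Σd² = 62
ρ = 1 − 6Σd² / [n(n²−1)] = 1 − 6×62 / (6×35) = 1 − 372/210 ≈ -0.771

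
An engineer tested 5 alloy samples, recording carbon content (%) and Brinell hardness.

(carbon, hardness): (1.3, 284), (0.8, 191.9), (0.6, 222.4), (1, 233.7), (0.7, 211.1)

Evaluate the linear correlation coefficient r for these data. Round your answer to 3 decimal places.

0.826

n = 5, Σx = 4.4, Σy = 1143.1, Σx² = 4.18, Σy² = 266122.27, Σxy = 1037.63
nΣxy − ΣxΣy = 5188.15 − 5029.64 = 158.51
nΣx² − (Σx)² = 20.9 − 19.36 = 1.54; nΣy² − (Σy)² = 1330611.35 − 1306677.61 = 23933.74
r = 158.51 / √(1.54 × 23933.74) = 158.51 / 191.9843 ≈ 0.826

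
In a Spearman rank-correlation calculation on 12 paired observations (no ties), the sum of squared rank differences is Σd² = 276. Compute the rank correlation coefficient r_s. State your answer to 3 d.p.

ρ = 1 − 6Σd² / [n(n²−1)] = 1 − 6×276 / (12×143)
  = 1 − 1656/1716 = 1 − 0.9650 ≈ 0.035

0.035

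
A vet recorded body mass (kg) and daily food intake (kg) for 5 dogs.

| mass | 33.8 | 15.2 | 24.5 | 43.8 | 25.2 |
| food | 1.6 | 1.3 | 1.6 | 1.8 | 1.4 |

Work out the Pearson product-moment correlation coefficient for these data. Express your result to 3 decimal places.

0.916

n = 5, Σx = 142.5, Σy = 7.7, Σx² = 4527.21, Σy² = 12.01, Σxy = 227.16
nΣxy − ΣxΣy = 1135.8 − 1097.25 = 38.55
nΣx² − (Σx)² = 22636.05 − 20306.25 = 2329.8; nΣy² − (Σy)² = 60.05 − 59.29 = 0.76
r = 38.55 / √(2329.8 × 0.76) = 38.55 / 42.0791 ≈ 0.916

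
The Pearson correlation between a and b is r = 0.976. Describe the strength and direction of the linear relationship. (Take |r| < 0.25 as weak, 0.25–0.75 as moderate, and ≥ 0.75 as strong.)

r = 0.976 > 0 so the relationship is positive.
|r| = 0.976, which falls in the strong range.

strong positive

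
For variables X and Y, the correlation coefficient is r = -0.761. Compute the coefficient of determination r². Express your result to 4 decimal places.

r² = (-0.761)² = 0.5791

0.5791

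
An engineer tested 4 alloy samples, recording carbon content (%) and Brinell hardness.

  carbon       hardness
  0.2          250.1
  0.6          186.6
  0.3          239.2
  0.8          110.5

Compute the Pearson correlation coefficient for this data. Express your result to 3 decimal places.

-0.976

n = 4, Σx = 1.9, Σy = 786.4, Σx² = 1.13, Σy² = 166796.46, Σxy = 322.14
nΣxy − ΣxΣy = 1288.56 − 1494.16 = -205.6
nΣx² − (Σx)² = 4.52 − 3.61 = 0.91; nΣy² − (Σy)² = 667185.84 − 618424.96 = 48760.88
r = -205.6 / √(0.91 × 48760.88) = -205.6 / 210.6476 ≈ -0.976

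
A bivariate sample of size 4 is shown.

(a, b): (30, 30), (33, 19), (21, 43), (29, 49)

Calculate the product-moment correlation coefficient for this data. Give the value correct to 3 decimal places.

-0.641

n = 4, Σa = 113, Σb = 141, Σa² = 3271, Σb² = 5511, Σab = 3851
nΣab − ΣaΣb = 15404 − 15933 = -529
nΣa² − (Σa)² = 13084 − 12769 = 315; nΣb² − (Σb)² = 22044 − 19881 = 2163
r = -529 / √(315 × 2163) = -529 / 825.4362 ≈ -0.641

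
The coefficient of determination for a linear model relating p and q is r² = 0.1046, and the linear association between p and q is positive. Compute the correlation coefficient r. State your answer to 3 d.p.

|r| = √0.1046 = 0.323
The association is positive, so r = 0.323.

0.323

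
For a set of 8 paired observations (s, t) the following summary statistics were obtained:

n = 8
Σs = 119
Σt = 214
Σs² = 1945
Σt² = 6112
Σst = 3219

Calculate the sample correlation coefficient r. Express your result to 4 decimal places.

r = (nΣst − ΣsΣt) / √[(nΣs² − (Σs)²)(nΣt² − (Σt)²)]
Numerator: 8×3219 − 119×214 = 286
Denominator: √[(15560 − 14161)(48896 − 45796)] = √[1399 × 3100] = 2082.5225
r = 286 / 2082.5225 ≈ 0.1373

0.1373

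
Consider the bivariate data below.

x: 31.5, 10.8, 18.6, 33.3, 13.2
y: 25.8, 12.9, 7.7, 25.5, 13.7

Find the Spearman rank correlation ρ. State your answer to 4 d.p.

0.6000

Rank x: 4, 1, 3, 5, 2
Rank y: 5, 2, 1, 4, 3
d = rank(x) − rank(y): -1, -1, 2, 1, -1; Σd² = 8
ρ = 1 − 6Σd² / [n(n²−1)] = 1 − 6×8 / (5×24) = 1 − 48/120 ≈ 0.6000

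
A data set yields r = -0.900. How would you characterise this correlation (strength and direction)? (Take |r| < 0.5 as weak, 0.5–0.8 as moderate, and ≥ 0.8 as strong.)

r = -0.900 < 0 so the relationship is negative.
|r| = 0.900, which falls in the strong range.

strong negative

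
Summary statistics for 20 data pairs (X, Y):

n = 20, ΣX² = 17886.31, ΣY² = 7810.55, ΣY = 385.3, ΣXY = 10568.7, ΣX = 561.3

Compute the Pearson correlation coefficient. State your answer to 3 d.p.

r = (nΣXY − ΣXΣY) / √[(nΣX² − (ΣX)²)(nΣY² − (ΣY)²)]
Numerator: 20×10568.7 − 561.3×385.3 = -4894.89
Denominator: √[(357726.2 − 315057.69)(156211 − 148456.09)] = √[42668.51 × 7754.91] = 18190.3946
r = -4894.89 / 18190.3946 ≈ -0.269

-0.269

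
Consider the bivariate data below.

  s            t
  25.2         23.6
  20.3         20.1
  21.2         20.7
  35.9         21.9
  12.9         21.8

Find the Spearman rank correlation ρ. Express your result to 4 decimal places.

Rank s: 4, 2, 3, 5, 1
Rank t: 5, 1, 2, 4, 3
d = rank(s) − rank(t): -1, 1, 1, 1, -2; Σd² = 8
ρ = 1 − 6Σd² / [n(n²−1)] = 1 − 6×8 / (5×24) = 1 − 48/120 ≈ 0.6000

0.6000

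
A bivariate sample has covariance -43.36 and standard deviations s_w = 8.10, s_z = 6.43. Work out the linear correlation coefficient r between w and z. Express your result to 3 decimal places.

-0.833

r = Cov(w,z) / (s_w · s_z) = -43.36 / (8.10 × 6.43)
  = -43.36 / 52.0830 ≈ -0.833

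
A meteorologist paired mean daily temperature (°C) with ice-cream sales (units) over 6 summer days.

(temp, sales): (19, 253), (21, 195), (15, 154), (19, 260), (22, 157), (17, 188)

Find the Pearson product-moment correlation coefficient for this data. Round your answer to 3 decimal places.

n = 6, Σx = 113, Σy = 1207, Σx² = 2161, Σy² = 253343, Σxy = 22802
nΣxy − ΣxΣy = 136812 − 136391 = 421
nΣx² − (Σx)² = 12966 − 12769 = 197; nΣy² − (Σy)² = 1520058 − 1456849 = 63209
r = 421 / √(197 × 63209) = 421 / 3528.7637 ≈ 0.119

0.119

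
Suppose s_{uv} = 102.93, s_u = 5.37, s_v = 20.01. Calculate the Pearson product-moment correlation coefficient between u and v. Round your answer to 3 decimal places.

r = Cov(u,v) / (s_u · s_v) = 102.93 / (5.37 × 20.01)
  = 102.93 / 107.4537 ≈ 0.958

0.958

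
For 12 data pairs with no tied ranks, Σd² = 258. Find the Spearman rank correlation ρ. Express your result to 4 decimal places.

0.0979

ρ = 1 − 6Σd² / [n(n²−1)] = 1 − 6×258 / (12×143)
  = 1 − 1548/1716 = 1 − 0.90210 ≈ 0.0979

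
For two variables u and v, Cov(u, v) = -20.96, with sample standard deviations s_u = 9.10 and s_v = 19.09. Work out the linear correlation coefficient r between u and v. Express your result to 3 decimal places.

r = Cov(u,v) / (s_u · s_v) = -20.96 / (9.10 × 19.09)
  = -20.96 / 173.7190 ≈ -0.121

-0.121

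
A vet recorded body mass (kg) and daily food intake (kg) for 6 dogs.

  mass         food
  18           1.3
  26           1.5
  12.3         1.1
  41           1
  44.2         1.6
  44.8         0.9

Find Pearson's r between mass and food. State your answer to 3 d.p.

n = 6, Σx = 186.3, Σy = 7.4, Σx² = 6792.97, Σy² = 9.52, Σxy = 227.97
nΣxy − ΣxΣy = 1367.82 − 1378.62 = -10.8
nΣx² − (Σx)² = 40757.82 − 34707.69 = 6050.13; nΣy² − (Σy)² = 57.12 − 54.76 = 2.36
r = -10.8 / √(6050.13 × 2.36) = -10.8 / 119.4919 ≈ -0.090

-0.090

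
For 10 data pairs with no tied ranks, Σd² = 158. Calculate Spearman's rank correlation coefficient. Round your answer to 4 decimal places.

0.0424

ρ = 1 − 6Σd² / [n(n²−1)] = 1 − 6×158 / (10×99)
  = 1 − 948/990 = 1 − 0.95758 ≈ 0.0424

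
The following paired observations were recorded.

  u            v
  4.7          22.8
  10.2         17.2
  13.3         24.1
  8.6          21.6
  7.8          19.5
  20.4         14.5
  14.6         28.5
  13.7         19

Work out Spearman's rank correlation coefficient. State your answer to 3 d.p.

-0.190

Rank u: 1, 4, 5, 3, 2, 8, 7, 6
Rank v: 6, 2, 7, 5, 4, 1, 8, 3
d = rank(u) − rank(v): -5, 2, -2, -2, -2, 7, -1, 3; Σd² = 100
ρ = 1 − 6Σd² / [n(n²−1)] = 1 − 6×100 / (8×63) = 1 − 600/504 ≈ -0.190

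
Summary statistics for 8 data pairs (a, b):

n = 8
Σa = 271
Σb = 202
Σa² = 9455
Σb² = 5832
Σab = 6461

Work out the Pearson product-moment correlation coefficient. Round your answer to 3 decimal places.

r = (nΣab − ΣaΣb) / √[(nΣa² − (Σa)²)(nΣb² − (Σb)²)]
Numerator: 8×6461 − 271×202 = -3054
Denominator: √[(75640 − 73441)(46656 − 40804)] = √[2199 × 5852] = 3587.2758
r = -3054 / 3587.2758 ≈ -0.851

-0.851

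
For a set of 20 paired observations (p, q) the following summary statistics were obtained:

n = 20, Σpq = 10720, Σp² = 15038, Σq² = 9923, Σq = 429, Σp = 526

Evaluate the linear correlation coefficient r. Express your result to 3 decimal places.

-0.604

r = (nΣpq − ΣpΣq) / √[(nΣp² − (Σp)²)(nΣq² − (Σq)²)]
Numerator: 20×10720 − 526×429 = -11254
Denominator: √[(300760 − 276676)(198460 − 184041)] = √[24084 × 14419] = 18635.1065
r = -11254 / 18635.1065 ≈ -0.604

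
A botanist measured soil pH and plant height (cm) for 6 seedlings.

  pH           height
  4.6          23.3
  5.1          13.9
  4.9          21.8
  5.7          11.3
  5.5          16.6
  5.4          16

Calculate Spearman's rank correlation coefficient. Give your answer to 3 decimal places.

-0.771

Rank pH: 1, 3, 2, 6, 5, 4
Rank height: 6, 2, 5, 1, 4, 3
d = rank(pH) − rank(height): -5, 1, -3, 5, 1, 1; Σd² = 62
ρ = 1 − 6Σd² / [n(n²−1)] = 1 − 6×62 / (6×35) = 1 − 372/210 ≈ -0.771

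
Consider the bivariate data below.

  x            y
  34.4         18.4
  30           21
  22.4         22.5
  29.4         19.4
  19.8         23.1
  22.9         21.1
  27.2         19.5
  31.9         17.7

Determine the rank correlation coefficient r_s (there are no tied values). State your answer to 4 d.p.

Rank x: 8, 6, 2, 5, 1, 3, 4, 7
Rank y: 2, 5, 7, 3, 8, 6, 4, 1
d = rank(x) − rank(y): 6, 1, -5, 2, -7, -3, 0, 6; Σd² = 160
ρ = 1 − 6Σd² / [n(n²−1)] = 1 − 6×160 / (8×63) = 1 − 960/504 ≈ -0.9048

-0.9048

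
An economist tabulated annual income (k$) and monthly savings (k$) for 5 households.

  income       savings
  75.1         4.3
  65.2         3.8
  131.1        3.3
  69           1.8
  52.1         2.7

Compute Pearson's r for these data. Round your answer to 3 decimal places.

0.168

n = 5, Σx = 392.5, Σy = 15.9, Σx² = 34553.67, Σy² = 54.35, Σxy = 1268.19
nΣxy − ΣxΣy = 6340.95 − 6240.75 = 100.2
nΣx² − (Σx)² = 172768.35 − 154056.25 = 18712.1; nΣy² − (Σy)² = 271.75 − 252.81 = 18.94
r = 100.2 / √(18712.1 × 18.94) = 100.2 / 595.3211 ≈ 0.168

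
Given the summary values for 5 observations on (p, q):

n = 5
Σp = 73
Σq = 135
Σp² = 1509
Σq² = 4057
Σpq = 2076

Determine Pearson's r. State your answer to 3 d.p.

r = (nΣpq − ΣpΣq) / √[(nΣp² − (Σp)²)(nΣq² − (Σq)²)]
Numerator: 5×2076 − 73×135 = 525
Denominator: √[(7545 − 5329)(20285 − 18225)] = √[2216 × 2060] = 2136.5767
r = 525 / 2136.5767 ≈ 0.246

0.246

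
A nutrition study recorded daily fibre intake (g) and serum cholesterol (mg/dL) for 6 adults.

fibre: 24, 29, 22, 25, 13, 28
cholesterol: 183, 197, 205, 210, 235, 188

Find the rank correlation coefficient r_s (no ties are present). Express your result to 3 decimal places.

Rank fibre: 3, 6, 2, 4, 1, 5
Rank cholesterol: 1, 3, 4, 5, 6, 2
d = rank(fibre) − rank(cholesterol): 2, 3, -2, -1, -5, 3; Σd² = 52
ρ = 1 − 6Σd² / [n(n²−1)] = 1 − 6×52 / (6×35) = 1 − 312/210 ≈ -0.486

-0.486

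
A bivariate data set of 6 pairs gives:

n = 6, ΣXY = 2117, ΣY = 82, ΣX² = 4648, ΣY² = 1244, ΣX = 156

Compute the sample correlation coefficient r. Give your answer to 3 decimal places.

r = (nΣXY − ΣXΣY) / √[(nΣX² − (ΣX)²)(nΣY² − (ΣY)²)]
Numerator: 6×2117 − 156×82 = -90
Denominator: √[(27888 − 24336)(7464 − 6724)] = √[3552 × 740] = 1621.2588
r = -90 / 1621.2588 ≈ -0.056

-0.056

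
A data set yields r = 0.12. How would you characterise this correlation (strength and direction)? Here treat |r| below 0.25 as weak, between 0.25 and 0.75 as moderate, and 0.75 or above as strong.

r = 0.12 > 0 so the relationship is positive.
|r| = 0.12, which falls in the weak range.

weak positive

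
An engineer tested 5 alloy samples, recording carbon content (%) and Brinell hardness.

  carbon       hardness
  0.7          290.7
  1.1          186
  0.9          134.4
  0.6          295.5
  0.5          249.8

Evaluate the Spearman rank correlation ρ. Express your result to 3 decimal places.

-0.600

Rank carbon: 3, 5, 4, 2, 1
Rank hardness: 4, 2, 1, 5, 3
d = rank(carbon) − rank(hardness): -1, 3, 3, -3, -2; Σd² = 32
ρ = 1 − 6Σd² / [n(n²−1)] = 1 − 6×32 / (5×24) = 1 − 192/120 ≈ -0.600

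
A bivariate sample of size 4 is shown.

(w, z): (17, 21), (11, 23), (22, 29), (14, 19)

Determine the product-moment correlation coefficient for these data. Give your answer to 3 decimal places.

0.691

n = 4, Σw = 64, Σz = 92, Σw² = 1090, Σz² = 2172, Σwz = 1514
nΣwz − ΣwΣz = 6056 − 5888 = 168
nΣw² − (Σw)² = 4360 − 4096 = 264; nΣz² − (Σz)² = 8688 − 8464 = 224
r = 168 / √(264 × 224) = 168 / 243.1789 ≈ 0.691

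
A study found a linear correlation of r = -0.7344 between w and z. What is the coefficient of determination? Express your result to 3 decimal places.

0.539

r² = (-0.7344)² = 0.539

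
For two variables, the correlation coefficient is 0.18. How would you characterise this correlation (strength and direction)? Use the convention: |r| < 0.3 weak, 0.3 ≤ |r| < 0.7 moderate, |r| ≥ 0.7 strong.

weak positive

r = 0.18 > 0 so the relationship is positive.
|r| = 0.18, which falls in the weak range.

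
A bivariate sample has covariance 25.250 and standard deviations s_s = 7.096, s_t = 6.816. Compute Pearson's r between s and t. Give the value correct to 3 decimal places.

r = Cov(s,t) / (s_s · s_t) = 25.250 / (7.096 × 6.816)
  = 25.250 / 48.3663 ≈ 0.522

0.522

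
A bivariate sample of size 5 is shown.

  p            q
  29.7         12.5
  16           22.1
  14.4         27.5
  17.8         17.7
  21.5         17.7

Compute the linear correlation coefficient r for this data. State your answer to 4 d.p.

n = 5, Σp = 99.4, Σq = 97.5, Σp² = 2124.54, Σq² = 2027.49, Σpq = 1816.46
nΣpq − ΣpΣq = 9082.3 − 9691.5 = -609.2
nΣp² − (Σp)² = 10622.7 − 9880.36 = 742.34; nΣq² − (Σq)² = 10137.45 − 9506.25 = 631.2
r = -609.2 / √(742.34 × 631.2) = -609.2 / 684.5181 ≈ -0.8900

-0.8900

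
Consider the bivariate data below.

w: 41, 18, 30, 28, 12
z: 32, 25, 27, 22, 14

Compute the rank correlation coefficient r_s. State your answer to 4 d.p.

Rank w: 5, 2, 4, 3, 1
Rank z: 5, 3, 4, 2, 1
d = rank(w) − rank(z): 0, -1, 0, 1, 0; Σd² = 2
ρ = 1 − 6Σd² / [n(n²−1)] = 1 − 6×2 / (5×24) = 1 − 12/120 ≈ 0.9000

0.9000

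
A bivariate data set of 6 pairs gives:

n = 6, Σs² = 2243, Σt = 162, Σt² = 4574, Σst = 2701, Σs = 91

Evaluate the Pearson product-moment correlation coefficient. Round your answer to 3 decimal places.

r = (nΣst − ΣsΣt) / √[(nΣs² − (Σs)²)(nΣt² − (Σt)²)]
Numerator: 6×2701 − 91×162 = 1464
Denominator: √[(13458 − 8281)(27444 − 26244)] = √[5177 × 1200] = 2492.4687
r = 1464 / 2492.4687 ≈ 0.587

0.587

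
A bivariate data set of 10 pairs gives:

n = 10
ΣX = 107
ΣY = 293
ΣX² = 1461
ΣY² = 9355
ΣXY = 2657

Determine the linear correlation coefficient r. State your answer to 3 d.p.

-0.969

r = (nΣXY − ΣXΣY) / √[(nΣX² − (ΣX)²)(nΣY² − (ΣY)²)]
Numerator: 10×2657 − 107×293 = -4781
Denominator: √[(14610 − 11449)(93550 − 85849)] = √[3161 × 7701] = 4933.8485
r = -4781 / 4933.8485 ≈ -0.969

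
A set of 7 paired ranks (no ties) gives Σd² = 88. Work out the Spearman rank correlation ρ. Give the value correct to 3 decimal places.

ρ = 1 − 6Σd² / [n(n²−1)] = 1 − 6×88 / (7×48)
  = 1 − 528/336 = 1 − 1.5714 ≈ -0.571

-0.571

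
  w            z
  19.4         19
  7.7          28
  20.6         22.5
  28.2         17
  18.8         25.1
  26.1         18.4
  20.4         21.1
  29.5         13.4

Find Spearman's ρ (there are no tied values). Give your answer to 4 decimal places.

Rank w: 3, 1, 5, 7, 2, 6, 4, 8
Rank z: 4, 8, 6, 2, 7, 3, 5, 1
d = rank(w) − rank(z): -1, -7, -1, 5, -5, 3, -1, 7; Σd² = 160
ρ = 1 − 6Σd² / [n(n²−1)] = 1 − 6×160 / (8×63) = 1 − 960/504 ≈ -0.9048

-0.9048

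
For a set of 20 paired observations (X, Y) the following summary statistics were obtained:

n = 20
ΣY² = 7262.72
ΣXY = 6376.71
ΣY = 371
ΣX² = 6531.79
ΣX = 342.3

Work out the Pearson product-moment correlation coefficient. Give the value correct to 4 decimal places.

0.0534

r = (nΣXY − ΣXΣY) / √[(nΣX² − (ΣX)²)(nΣY² − (ΣY)²)]
Numerator: 20×6376.71 − 342.3×371 = 540.9
Denominator: √[(130635.8 − 117169.29)(145254.4 − 137641)] = √[13466.51 × 7613.4] = 10125.5087
r = 540.9 / 10125.5087 ≈ 0.0534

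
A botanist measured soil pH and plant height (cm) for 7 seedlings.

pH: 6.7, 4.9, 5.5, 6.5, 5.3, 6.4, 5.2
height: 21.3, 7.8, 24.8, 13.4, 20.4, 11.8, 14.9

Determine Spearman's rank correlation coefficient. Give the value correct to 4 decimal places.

Rank pH: 7, 1, 4, 6, 3, 5, 2
Rank height: 6, 1, 7, 3, 5, 2, 4
d = rank(pH) − rank(height): 1, 0, -3, 3, -2, 3, -2; Σd² = 36
ρ = 1 − 6Σd² / [n(n²−1)] = 1 − 6×36 / (7×48) = 1 − 216/336 ≈ 0.3571

0.3571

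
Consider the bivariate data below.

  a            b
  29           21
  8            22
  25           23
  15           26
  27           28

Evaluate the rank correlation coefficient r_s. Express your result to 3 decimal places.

-0.100

Rank a: 5, 1, 3, 2, 4
Rank b: 1, 2, 3, 4, 5
d = rank(a) − rank(b): 4, -1, 0, -2, -1; Σd² = 22
ρ = 1 − 6Σd² / [n(n²−1)] = 1 − 6×22 / (5×24) = 1 − 132/120 ≈ -0.100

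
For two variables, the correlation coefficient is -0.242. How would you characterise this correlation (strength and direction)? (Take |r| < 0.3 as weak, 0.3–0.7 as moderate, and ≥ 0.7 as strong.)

r = -0.242 < 0 so the relationship is negative.
|r| = 0.242, which falls in the weak range.

weak negative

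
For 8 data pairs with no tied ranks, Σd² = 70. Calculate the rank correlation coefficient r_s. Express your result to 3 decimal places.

0.167

ρ = 1 − 6Σd² / [n(n²−1)] = 1 − 6×70 / (8×63)
  = 1 − 420/504 = 1 − 0.8333 ≈ 0.167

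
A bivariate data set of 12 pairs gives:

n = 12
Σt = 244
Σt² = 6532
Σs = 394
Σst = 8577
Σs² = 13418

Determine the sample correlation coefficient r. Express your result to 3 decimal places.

0.650

r = (nΣst − ΣsΣt) / √[(nΣs² − (Σs)²)(nΣt² − (Σt)²)]
Numerator: 12×8577 − 394×244 = 6788
Denominator: √[(161016 − 155236)(78384 − 59536)] = √[5780 × 18848] = 10437.5016
r = 6788 / 10437.5016 ≈ 0.650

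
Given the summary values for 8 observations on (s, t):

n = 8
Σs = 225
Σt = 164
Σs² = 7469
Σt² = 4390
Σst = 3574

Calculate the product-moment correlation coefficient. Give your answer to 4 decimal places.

r = (nΣst − ΣsΣt) / √[(nΣs² − (Σs)²)(nΣt² − (Σt)²)]
Numerator: 8×3574 − 225×164 = -8308
Denominator: √[(59752 − 50625)(35120 − 26896)] = √[9127 × 8224] = 8663.7433
r = -8308 / 8663.7433 ≈ -0.9589

-0.9589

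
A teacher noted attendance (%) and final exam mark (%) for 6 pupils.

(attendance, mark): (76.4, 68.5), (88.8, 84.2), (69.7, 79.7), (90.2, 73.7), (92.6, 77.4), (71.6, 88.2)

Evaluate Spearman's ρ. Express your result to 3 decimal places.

Rank attendance: 3, 4, 1, 5, 6, 2
Rank mark: 1, 5, 4, 2, 3, 6
d = rank(attendance) − rank(mark): 2, -1, -3, 3, 3, -4; Σd² = 48
ρ = 1 − 6Σd² / [n(n²−1)] = 1 − 6×48 / (6×35) = 1 − 288/210 ≈ -0.371

-0.371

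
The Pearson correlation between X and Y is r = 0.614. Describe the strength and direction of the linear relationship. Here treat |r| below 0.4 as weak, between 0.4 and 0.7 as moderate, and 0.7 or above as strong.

moderate positive

r = 0.614 > 0 so the relationship is positive.
|r| = 0.614, which falls in the moderate range.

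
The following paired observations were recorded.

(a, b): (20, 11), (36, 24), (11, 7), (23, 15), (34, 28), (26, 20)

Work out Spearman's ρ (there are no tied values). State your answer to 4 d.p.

0.9429

Rank a: 2, 6, 1, 3, 5, 4
Rank b: 2, 5, 1, 3, 6, 4
d = rank(a) − rank(b): 0, 1, 0, 0, -1, 0; Σd² = 2
ρ = 1 − 6Σd² / [n(n²−1)] = 1 − 6×2 / (6×35) = 1 − 12/210 ≈ 0.9429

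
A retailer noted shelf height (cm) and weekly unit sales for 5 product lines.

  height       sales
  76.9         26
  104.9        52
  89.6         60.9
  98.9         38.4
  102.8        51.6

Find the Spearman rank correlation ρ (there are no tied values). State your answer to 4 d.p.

Rank height: 1, 5, 2, 3, 4
Rank sales: 1, 4, 5, 2, 3
d = rank(height) − rank(sales): 0, 1, -3, 1, 1; Σd² = 12
ρ = 1 − 6Σd² / [n(n²−1)] = 1 − 6×12 / (5×24) = 1 − 72/120 ≈ 0.4000

0.4000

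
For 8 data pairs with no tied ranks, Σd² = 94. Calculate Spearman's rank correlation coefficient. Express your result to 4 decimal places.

ρ = 1 − 6Σd² / [n(n²−1)] = 1 − 6×94 / (8×63)
  = 1 − 564/504 = 1 − 1.11905 ≈ -0.1190

-0.1190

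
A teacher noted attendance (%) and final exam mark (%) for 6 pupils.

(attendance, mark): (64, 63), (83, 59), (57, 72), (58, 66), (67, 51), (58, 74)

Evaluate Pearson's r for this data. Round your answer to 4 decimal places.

-0.6229

n = 6, Σx = 387, Σy = 385, Σx² = 25451, Σy² = 25067, Σxy = 24570
nΣxy − ΣxΣy = 147420 − 148995 = -1575
nΣx² − (Σx)² = 152706 − 149769 = 2937; nΣy² − (Σy)² = 150402 − 148225 = 2177
r = -1575 / √(2937 × 2177) = -1575 / 2528.6061 ≈ -0.6229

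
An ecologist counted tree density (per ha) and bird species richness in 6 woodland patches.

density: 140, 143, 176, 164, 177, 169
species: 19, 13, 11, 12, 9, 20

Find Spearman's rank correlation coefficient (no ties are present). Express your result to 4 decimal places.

-0.6571

Rank density: 1, 2, 5, 3, 6, 4
Rank species: 5, 4, 2, 3, 1, 6
d = rank(density) − rank(species): -4, -2, 3, 0, 5, -2; Σd² = 58
ρ = 1 − 6Σd² / [n(n²−1)] = 1 − 6×58 / (6×35) = 1 − 348/210 ≈ -0.6571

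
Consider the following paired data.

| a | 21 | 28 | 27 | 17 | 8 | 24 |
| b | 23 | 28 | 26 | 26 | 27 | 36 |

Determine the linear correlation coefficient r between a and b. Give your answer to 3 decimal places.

n = 6, Σa = 125, Σb = 166, Σa² = 2883, Σb² = 4690, Σab = 3491
nΣab − ΣaΣb = 20946 − 20750 = 196
nΣa² − (Σa)² = 17298 − 15625 = 1673; nΣb² − (Σb)² = 28140 − 27556 = 584
r = 196 / √(1673 × 584) = 196 / 988.4493 ≈ 0.198

0.198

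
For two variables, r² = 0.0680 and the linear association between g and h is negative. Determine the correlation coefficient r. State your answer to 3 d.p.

|r| = √0.0680 = 0.261
The association is negative, so r = −0.261.

-0.261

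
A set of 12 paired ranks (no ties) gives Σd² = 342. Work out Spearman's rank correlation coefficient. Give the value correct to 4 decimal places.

-0.1958

ρ = 1 − 6Σd² / [n(n²−1)] = 1 − 6×342 / (12×143)
  = 1 − 2052/1716 = 1 − 1.19580 ≈ -0.1958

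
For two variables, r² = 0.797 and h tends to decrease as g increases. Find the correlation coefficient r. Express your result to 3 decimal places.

|r| = √0.797 = 0.893
The association is negative, so r = −0.893.

-0.893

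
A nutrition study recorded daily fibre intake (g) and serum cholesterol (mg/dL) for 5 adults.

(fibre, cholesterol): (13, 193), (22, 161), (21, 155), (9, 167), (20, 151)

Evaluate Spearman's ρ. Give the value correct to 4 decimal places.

-0.5000

Rank fibre: 2, 5, 4, 1, 3
Rank cholesterol: 5, 3, 2, 4, 1
d = rank(fibre) − rank(cholesterol): -3, 2, 2, -3, 2; Σd² = 30
ρ = 1 − 6Σd² / [n(n²−1)] = 1 − 6×30 / (5×24) = 1 − 180/120 ≈ -0.5000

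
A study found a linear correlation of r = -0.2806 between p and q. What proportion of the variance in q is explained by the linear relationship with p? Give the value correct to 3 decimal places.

r² = (-0.2806)² = 0.079

0.079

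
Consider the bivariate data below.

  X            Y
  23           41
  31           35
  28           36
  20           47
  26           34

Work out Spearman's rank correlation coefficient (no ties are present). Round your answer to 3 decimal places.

-0.700

Rank X: 2, 5, 4, 1, 3
Rank Y: 4, 2, 3, 5, 1
d = rank(X) − rank(Y): -2, 3, 1, -4, 2; Σd² = 34
ρ = 1 − 6Σd² / [n(n²−1)] = 1 − 6×34 / (5×24) = 1 − 204/120 ≈ -0.700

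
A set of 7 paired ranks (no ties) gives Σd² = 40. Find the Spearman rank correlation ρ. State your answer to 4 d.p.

0.2857

ρ = 1 − 6Σd² / [n(n²−1)] = 1 − 6×40 / (7×48)
  = 1 − 240/336 = 1 − 0.71429 ≈ 0.2857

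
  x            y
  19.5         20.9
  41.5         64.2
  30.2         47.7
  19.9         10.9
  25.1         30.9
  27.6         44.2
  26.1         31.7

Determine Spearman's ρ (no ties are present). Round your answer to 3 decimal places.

0.964

Rank x: 1, 7, 6, 2, 3, 5, 4
Rank y: 2, 7, 6, 1, 3, 5, 4
d = rank(x) − rank(y): -1, 0, 0, 1, 0, 0, 0; Σd² = 2
ρ = 1 − 6Σd² / [n(n²−1)] = 1 − 6×2 / (7×48) = 1 − 12/336 ≈ 0.964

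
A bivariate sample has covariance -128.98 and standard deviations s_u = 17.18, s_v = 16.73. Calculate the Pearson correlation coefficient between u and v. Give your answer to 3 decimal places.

-0.449

r = Cov(u,v) / (s_u · s_v) = -128.98 / (17.18 × 16.73)
  = -128.98 / 287.4214 ≈ -0.449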